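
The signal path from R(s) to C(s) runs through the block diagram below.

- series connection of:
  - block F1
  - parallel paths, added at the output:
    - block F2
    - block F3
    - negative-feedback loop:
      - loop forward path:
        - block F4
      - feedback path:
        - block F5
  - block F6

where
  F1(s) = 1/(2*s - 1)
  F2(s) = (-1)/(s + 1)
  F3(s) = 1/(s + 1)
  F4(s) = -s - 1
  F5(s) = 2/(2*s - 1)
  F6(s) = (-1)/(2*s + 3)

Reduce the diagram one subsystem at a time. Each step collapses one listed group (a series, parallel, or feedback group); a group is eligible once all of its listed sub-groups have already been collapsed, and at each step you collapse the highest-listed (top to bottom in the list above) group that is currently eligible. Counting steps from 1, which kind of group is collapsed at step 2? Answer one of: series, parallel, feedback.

(1) reduce the feedback loop with forward F4 and return F5
(2) parallel reduction of F2, F3, [F4/(1+F4*F5)]
(3) series reduction of F1, (F2+F3+[F4/(1+F4*F5)]), F6
The group at step 2 is a parallel group.

Hence the answer: parallel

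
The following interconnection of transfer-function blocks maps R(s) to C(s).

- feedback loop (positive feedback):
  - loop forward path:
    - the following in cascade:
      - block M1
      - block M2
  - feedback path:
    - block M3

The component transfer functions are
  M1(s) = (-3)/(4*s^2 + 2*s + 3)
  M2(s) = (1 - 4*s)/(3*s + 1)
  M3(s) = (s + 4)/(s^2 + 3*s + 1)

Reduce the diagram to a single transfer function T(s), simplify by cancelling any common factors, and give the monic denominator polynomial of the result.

Reducing step by step:

Step 1. series reduction of M1, M2 -> (12*s - 3)/(12*s^3 + 10*s^2 + 11*s + 3)
Step 2. collapse the loop ((M1*M2) forward, M3 return) -> (12*s^3 + 33*s^2 + 3*s - 3)/(12*s^5 + 46*s^4 + 53*s^3 + 34*s^2 - 25*s + 15)
T(s) is the step-2 result (common factors already cancelled). Leading coefficient of the denominator: 12. Divide through by 12 for the monic polynomial.

Answer: s^5 + 23*s^4/6 + 53*s^3/12 + 17*s^2/6 - 25*s/12 + 5/4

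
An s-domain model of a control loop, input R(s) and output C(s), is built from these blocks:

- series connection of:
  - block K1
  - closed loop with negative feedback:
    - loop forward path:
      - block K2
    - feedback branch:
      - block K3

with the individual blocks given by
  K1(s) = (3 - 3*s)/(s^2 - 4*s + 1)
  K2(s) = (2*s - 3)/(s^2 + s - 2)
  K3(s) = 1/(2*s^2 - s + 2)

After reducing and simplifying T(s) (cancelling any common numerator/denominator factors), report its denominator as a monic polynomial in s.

Step 1: feedback reduction of K2, K3: (4*s^3 - 8*s^2 + 7*s - 6)/(2*s^4 + s^3 - 3*s^2 + 6*s - 7)
Step 2: series reduction of K1, [K2/(1+K2*K3)]: (-12*s^4 + 36*s^3 - 45*s^2 + 39*s - 18)/(2*s^6 - 7*s^5 - 5*s^4 + 19*s^3 - 34*s^2 + 34*s - 7)
That last expression is T(s), already simplified. Scaling its denominator by 1/2 (the reciprocal of the leading coefficient) yields the monic denominator.

Final answer: s^6 - 7*s^5/2 - 5*s^4/2 + 19*s^3/2 - 17*s^2 + 17*s - 7/2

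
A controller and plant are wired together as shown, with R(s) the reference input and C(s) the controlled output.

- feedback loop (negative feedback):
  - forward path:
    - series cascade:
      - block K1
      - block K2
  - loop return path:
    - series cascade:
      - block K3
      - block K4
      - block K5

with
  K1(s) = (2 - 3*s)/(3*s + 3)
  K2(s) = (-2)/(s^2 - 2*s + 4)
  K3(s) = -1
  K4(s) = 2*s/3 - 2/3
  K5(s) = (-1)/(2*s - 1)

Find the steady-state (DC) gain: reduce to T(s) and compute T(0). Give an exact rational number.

Answer: -3/7

Working:
1. reduce the series chain K1, K2: (6*s - 4)/(3*s^3 - 3*s^2 + 6*s + 12)
2. multiply K3, K4, K5 (series): (2*s - 2)/(6*s - 3)
3. apply the feedback formula to (K1*K2), (K3*K4*K5): (36*s^2 - 42*s + 12)/(18*s^4 - 27*s^3 + 57*s^2 + 34*s - 28)
That last expression is T(s); at s = 0 only the constant terms survive, so T(0) = 12/(-28) = -3/7.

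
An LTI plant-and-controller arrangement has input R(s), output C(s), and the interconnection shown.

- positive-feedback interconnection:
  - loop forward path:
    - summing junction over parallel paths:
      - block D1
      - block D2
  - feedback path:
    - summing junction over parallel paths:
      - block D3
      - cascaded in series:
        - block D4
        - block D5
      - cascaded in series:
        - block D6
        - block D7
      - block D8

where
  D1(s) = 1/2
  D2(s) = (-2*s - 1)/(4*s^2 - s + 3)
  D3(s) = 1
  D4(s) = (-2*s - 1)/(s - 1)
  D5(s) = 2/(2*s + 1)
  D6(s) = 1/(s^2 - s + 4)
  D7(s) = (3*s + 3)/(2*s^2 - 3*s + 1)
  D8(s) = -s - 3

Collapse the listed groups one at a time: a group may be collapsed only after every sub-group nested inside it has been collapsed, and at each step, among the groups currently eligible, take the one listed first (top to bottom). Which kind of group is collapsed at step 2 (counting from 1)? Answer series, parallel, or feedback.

Answer: series

Working:
Step 1 - add D1, D2 (parallel)
Step 2 - multiply D4, D5 (series)
Step 3 - reduce the series chain D6, D7
Step 4 - add D3, (D4*D5), (D6*D7), D8 (parallel)
Step 5 - collapse the loop ((D1+D2) forward, (D3+(D4*D5)+(D6*D7)+D8) return)
So the answer for step 2 is series.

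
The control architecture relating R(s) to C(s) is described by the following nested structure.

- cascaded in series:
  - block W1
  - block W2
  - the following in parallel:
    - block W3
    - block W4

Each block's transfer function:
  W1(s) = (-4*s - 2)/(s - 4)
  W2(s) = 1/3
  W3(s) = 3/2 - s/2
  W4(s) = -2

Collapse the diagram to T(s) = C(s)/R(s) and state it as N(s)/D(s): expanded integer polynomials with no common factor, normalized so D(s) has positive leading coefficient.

[1] combine W3, W4 in parallel; result -s/2 - 1/2
[2] cascade W1, W2, (W3+W4): this yields T(s), and no further normalization is needed

Answer: (2*s^2 + 3*s + 1)/(3*s - 12)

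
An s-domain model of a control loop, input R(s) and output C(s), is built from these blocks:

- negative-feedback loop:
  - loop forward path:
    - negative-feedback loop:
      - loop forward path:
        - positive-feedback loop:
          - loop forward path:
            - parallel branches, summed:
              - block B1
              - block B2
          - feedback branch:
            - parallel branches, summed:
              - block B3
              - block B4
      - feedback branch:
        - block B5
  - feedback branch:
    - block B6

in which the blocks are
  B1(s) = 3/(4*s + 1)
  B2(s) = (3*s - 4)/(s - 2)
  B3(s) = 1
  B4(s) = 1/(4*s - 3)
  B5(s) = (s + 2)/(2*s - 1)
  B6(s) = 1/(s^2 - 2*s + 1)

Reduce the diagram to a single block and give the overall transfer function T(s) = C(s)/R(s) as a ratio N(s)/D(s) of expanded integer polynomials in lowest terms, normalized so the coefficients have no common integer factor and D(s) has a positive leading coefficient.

First reduce the diagram to T(s).

Step 1 - parallel reduction of B1, B2; result (12*s^2 - 10*s - 10)/(4*s^2 - 7*s - 2)
Step 2 - sum the parallel branches B3, B4; result (4*s - 2)/(4*s - 3)
Step 3 - close the feedback loop around (B1+B2), (B3+B4); result (-48*s^3 + 76*s^2 + 10*s - 30)/(32*s^3 - 24*s^2 - 33*s + 14)
Step 4 - collapse the loop ([(B1+B2)/(1-(B1+B2)*(B3+B4))] forward, B5 return); result (-96*s^4 + 200*s^3 - 56*s^2 - 70*s + 30)/(16*s^4 - 100*s^3 + 120*s^2 + 51*s - 74)
Step 5 - collapse the loop ([[(B1+B2)/(1-(B1+B2)*(B3+B4))]/(1+[(B1+B2)/(1-(B1+B2)*(B3+B4))]*B5)] forward, B6 return), which is the overall transfer function T(s) = C(s)/R(s) in lowest terms

Answer: (-96*s^6 + 392*s^5 - 552*s^4 + 242*s^3 + 114*s^2 - 130*s + 30)/(16*s^6 - 132*s^5 + 240*s^4 - 89*s^3 - 112*s^2 + 129*s - 44)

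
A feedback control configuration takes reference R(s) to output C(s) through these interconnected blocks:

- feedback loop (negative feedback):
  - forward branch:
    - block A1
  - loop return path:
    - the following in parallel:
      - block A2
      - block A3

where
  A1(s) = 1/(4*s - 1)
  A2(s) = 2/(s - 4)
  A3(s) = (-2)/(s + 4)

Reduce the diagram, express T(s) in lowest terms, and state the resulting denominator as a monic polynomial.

Step 1: add A2, A3 (parallel) gives 16/(s^2 - 16)
Step 2: close the feedback loop around A1, (A2+A3) gives (s^2 - 16)/(4*s^3 - s^2 - 64*s + 32)
That last expression is T(s), already simplified. Scaling its denominator by 1/4 (the reciprocal of the leading coefficient) yields the monic denominator.

Answer: s^3 - s^2/4 - 16*s + 8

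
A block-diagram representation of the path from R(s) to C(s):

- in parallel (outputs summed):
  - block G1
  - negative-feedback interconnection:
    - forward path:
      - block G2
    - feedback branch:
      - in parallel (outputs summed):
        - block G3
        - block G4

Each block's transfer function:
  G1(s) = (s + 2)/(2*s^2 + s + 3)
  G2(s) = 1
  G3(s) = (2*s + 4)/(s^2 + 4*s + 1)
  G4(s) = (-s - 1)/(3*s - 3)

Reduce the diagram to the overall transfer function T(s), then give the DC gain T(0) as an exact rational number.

The answer is 41/48.

Reasoning:
Step 1. add G3, G4 (parallel) gives (-s^3 + s^2 + s - 13)/(3*s^3 + 9*s^2 - 9*s - 3)
Step 2. apply the feedback formula to G2, (G3+G4) gives (3*s^3 + 9*s^2 - 9*s - 3)/(2*s^3 + 10*s^2 - 8*s - 16)
Step 3. sum the parallel branches G1, [G2/(1+G2*(G3+G4))] gives (6*s^5 + 23*s^4 + 14*s^3 + 24*s^2 - 62*s - 41)/(4*s^5 + 22*s^4 - 10*s^2 - 40*s - 48)
That last expression is T(s); at s = 0 only the constant terms survive, so T(0) = -41/(-48) = 41/48.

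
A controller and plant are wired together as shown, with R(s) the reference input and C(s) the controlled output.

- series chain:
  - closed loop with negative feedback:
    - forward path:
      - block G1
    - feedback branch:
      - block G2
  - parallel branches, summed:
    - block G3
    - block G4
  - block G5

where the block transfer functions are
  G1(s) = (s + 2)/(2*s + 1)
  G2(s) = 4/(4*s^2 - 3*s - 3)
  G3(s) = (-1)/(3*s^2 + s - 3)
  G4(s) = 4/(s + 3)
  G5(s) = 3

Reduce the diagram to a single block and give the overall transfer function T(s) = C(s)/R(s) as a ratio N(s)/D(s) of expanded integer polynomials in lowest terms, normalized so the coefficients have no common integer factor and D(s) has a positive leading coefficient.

Answer: (144*s^5 + 216*s^4 - 459*s^3 - 522*s^2 + 351*s + 270)/(24*s^6 + 74*s^5 - 35*s^4 - 107*s^3 + 68*s^2 + 45*s - 45)

Working:
Step 1: close the feedback loop around G1, G2 -> (4*s^3 + 5*s^2 - 9*s - 6)/(8*s^3 - 2*s^2 - 5*s + 5)
Step 2: add G3, G4 (parallel) -> (12*s^2 + 3*s - 15)/(3*s^3 + 10*s^2 - 9)
Step 3: cascade [G1/(1+G1*G2)], (G3+G4), G5 - this is the overall T(s), already in the required normalized form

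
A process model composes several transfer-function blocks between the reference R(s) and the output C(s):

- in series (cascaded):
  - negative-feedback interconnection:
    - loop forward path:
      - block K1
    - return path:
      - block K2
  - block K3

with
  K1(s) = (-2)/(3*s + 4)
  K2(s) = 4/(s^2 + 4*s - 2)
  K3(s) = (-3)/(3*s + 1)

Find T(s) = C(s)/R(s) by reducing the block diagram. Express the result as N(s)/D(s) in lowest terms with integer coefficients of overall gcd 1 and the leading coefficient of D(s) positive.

Step 1 - close the feedback loop around K1, K2 gives (-2*s^2 - 8*s + 4)/(3*s^3 + 16*s^2 + 10*s - 16)
Step 2 - multiply [K1/(1+K1*K2)], K3 (series) - this is the overall T(s), already in the required normalized form

Answer: (6*s^2 + 24*s - 12)/(9*s^4 + 51*s^3 + 46*s^2 - 38*s - 16)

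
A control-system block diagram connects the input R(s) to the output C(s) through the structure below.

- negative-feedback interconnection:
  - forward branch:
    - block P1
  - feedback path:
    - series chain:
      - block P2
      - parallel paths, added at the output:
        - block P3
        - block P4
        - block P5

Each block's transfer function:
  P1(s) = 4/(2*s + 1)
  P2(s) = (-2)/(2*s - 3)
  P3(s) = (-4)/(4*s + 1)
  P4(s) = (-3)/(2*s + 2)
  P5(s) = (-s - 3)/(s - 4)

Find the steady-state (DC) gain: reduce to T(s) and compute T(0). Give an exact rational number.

Answer: -12/35

Working:
Step 1: parallel reduction of P3, P4, P5: (-8*s^3 - 54*s^2 + 37*s + 38)/(8*s^3 - 22*s^2 - 38*s - 8)
Step 2: multiply P2, (P3+P4+P5) (series): (8*s^3 + 54*s^2 - 37*s - 38)/(8*s^4 - 34*s^3 - 5*s^2 + 49*s + 12)
Step 3: feedback reduction of P1, (P2*(P3+P4+P5)): (32*s^4 - 136*s^3 - 20*s^2 + 196*s + 48)/(16*s^5 - 60*s^4 - 12*s^3 + 309*s^2 - 75*s - 140)
The step-3 result is T(s). Setting s = 0: T(0) = 48/(-140) = -12/35.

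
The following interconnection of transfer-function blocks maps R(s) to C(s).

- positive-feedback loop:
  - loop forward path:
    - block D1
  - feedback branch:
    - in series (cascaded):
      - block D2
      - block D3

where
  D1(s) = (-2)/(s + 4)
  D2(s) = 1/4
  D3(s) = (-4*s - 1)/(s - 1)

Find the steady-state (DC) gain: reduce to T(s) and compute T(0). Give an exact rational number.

Answer: -4/9

Working:
1. reduce the series chain D2, D3: (-4*s - 1)/(4*s - 4)
2. apply the feedback formula to D1, (D2*D3): (4 - 4*s)/(2*s^2 + 2*s - 9)
The step-2 result is T(s). Setting s = 0: T(0) = 4/(-9) = -4/9.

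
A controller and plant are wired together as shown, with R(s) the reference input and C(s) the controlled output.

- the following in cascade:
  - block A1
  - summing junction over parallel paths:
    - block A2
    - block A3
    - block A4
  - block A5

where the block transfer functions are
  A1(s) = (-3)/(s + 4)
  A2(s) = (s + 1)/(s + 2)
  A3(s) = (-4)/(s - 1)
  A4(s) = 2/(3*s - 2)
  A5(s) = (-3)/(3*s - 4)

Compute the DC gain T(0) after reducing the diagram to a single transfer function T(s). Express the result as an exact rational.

Answer: -63/32

Working:
1. combine A2, A3, A4 in parallel -> (3*s^3 - 12*s^2 - 17*s + 14)/(3*s^3 + s^2 - 8*s + 4)
2. series reduction of A1, (A2+A3+A4), A5 -> (27*s^3 - 108*s^2 - 153*s + 126)/(9*s^5 + 27*s^4 - 64*s^3 - 68*s^2 + 160*s - 64)
Evaluating the step-2 result (the overall T(s)) at s = 0 gives T(0) = 126/(-64) = -63/32.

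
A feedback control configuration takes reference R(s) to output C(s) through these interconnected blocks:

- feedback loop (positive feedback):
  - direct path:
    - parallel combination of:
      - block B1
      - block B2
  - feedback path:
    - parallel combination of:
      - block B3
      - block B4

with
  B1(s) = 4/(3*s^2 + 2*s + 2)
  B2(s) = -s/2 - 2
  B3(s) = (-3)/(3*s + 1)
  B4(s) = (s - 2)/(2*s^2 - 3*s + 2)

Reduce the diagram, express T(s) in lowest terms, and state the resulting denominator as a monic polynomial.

(1) parallel reduction of B1, B2 = (-3*s^3 - 14*s^2 - 10*s)/(6*s^2 + 4*s + 4)
(2) sum the parallel branches B3, B4 = (-3*s^2 + 4*s - 8)/(6*s^3 - 7*s^2 + 3*s + 2)
(3) feedback reduction of (B1+B2), (B3+B4) = (-18*s^6 - 63*s^5 + 29*s^4 + 22*s^3 - 58*s^2 - 20*s)/(27*s^5 - 48*s^4 + 16*s^3 - 76*s^2 - 60*s + 8)
No further cancellation is possible in the step-3 result, so that is T(s). Its denominator becomes monic after dividing by the leading coefficient 27.

Answer: s^5 - 16*s^4/9 + 16*s^3/27 - 76*s^2/27 - 20*s/9 + 8/27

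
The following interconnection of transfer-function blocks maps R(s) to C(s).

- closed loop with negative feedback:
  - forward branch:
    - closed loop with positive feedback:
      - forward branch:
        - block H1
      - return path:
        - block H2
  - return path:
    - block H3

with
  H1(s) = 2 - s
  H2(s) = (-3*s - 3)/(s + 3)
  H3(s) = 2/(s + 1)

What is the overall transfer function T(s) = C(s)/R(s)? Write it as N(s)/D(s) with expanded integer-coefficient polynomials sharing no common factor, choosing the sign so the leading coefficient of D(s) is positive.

Reducing step by step:

1. reduce the feedback loop with forward H1 and return H2 -> (s^2 + s - 6)/(3*s^2 - 4*s - 9)
2. apply the feedback formula to [H1/(1-H1*H2)], H3; the result is T(s) itself (integer coefficients, no common factor, positive leading denominator coefficient)

Answer: (s^3 + 2*s^2 - 5*s - 6)/(3*s^3 + s^2 - 11*s - 21)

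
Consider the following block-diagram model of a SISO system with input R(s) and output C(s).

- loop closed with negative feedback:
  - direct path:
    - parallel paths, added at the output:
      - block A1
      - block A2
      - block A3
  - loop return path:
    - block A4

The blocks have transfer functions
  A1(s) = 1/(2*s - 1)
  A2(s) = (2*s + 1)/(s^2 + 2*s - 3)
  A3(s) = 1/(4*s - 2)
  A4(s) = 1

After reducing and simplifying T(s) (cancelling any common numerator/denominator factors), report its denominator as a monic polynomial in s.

Step 1 - reduce the parallel group A1, A2, A3 -> (11*s^2 + 6*s - 11)/(4*s^3 + 6*s^2 - 16*s + 6)
Step 2 - close the feedback loop around (A1+A2+A3), A4 -> (11*s^2 + 6*s - 11)/(4*s^3 + 17*s^2 - 10*s - 5)
No further cancellation is possible in the step-2 result, so that is T(s). Its denominator becomes monic after dividing by the leading coefficient 4.

Answer: s^3 + 17*s^2/4 - 5*s/2 - 5/4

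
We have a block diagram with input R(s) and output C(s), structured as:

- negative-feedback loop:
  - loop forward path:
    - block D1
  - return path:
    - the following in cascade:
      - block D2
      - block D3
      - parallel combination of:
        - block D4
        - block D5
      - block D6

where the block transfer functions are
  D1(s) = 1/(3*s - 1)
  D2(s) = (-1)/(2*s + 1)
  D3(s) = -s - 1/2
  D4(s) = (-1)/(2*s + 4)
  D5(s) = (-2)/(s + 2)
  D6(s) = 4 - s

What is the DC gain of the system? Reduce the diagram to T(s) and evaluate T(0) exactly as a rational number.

First reduce the diagram to T(s).

1. combine D4, D5 in parallel gives (-5)/(2*s + 4)
2. cascade D2, D3, (D4+D5), D6 gives (5*s - 20)/(4*s + 8)
3. collapse the loop (D1 forward, (D2*D3*(D4+D5)*D6) return) gives (4*s + 8)/(12*s^2 + 25*s - 28)
Evaluating the step-3 result (the overall T(s)) at s = 0 gives T(0) = 8/(-28) = -2/7.

Answer: -2/7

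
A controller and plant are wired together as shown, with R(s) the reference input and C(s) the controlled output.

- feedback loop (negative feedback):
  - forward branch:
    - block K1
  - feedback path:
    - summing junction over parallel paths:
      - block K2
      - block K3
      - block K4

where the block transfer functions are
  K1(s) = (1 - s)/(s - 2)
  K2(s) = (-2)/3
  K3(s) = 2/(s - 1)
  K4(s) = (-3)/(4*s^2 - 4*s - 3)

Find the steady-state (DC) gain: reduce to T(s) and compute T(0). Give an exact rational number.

First reduce the diagram to T(s).

(1) reduce the parallel group K2, K3, K4, giving (-8*s^3 + 40*s^2 - 35*s - 15)/(12*s^3 - 24*s^2 + 3*s + 9)
(2) feedback reduction of K1, (K2+K3+K4), giving (-12*s^3 + 24*s^2 - 3*s - 9)/(20*s^3 - 76*s^2 + 50*s + 33)
DC gain: substitute s = 0 into T(s) from step 2: T(0) = -9/33 = -3/11.

Answer: -3/11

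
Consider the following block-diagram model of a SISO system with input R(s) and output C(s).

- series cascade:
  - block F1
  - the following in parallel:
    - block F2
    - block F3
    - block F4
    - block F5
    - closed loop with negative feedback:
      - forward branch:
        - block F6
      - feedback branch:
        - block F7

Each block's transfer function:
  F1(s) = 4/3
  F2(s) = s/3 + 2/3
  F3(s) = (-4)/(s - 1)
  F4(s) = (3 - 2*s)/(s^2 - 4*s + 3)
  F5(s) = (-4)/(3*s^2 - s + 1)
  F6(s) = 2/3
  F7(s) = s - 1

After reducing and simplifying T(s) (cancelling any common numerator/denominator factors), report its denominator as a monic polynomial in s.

Answer: s^5 - 23*s^4/6 + 5*s^3/2 - s/6 + 1/2

Working:
Step 1. apply the feedback formula to F6, F7: 2/(2*s + 1)
Step 2. reduce the parallel group F2, F3, F4, F5, [F6/(1+F6*F7)]: (6*s^6 - 11*s^5 - 121*s^4 + 180*s^3 + 194*s^2 - 38*s + 33)/(18*s^5 - 69*s^4 + 45*s^3 - 3*s + 9)
Step 3. combine F1, (F2+F3+F4+F5+[F6/(1+F6*F7)]) in series: (24*s^6 - 44*s^5 - 484*s^4 + 720*s^3 + 776*s^2 - 152*s + 132)/(54*s^5 - 207*s^4 + 135*s^3 - 9*s + 27)
The result of step 3 is T(s) in lowest terms. Its denominator has leading coefficient 54; dividing the denominator through by 54 makes it monic.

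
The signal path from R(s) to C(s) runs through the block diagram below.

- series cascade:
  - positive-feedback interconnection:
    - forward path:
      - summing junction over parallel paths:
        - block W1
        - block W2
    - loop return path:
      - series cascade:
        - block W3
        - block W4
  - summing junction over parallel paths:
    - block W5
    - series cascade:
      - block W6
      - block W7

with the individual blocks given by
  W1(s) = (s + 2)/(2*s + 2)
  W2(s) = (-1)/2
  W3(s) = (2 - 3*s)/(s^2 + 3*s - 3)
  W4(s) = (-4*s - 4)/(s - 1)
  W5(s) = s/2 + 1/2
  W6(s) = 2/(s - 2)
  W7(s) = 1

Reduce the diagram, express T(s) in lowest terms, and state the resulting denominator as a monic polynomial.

(1) combine W1, W2 in parallel; result 1/(2*s + 2)
(2) combine W3, W4 in series; result (12*s^2 + 4*s - 8)/(s^3 + 2*s^2 - 6*s + 3)
(3) feedback reduction of (W1+W2), (W3*W4); result (s^3 + 2*s^2 - 6*s + 3)/(2*s^4 + 6*s^3 - 20*s^2 - 10*s + 14)
(4) multiply W6, W7 (series); result 2/(s - 2)
(5) parallel reduction of W5, (W6*W7); result (s^2 - s + 2)/(2*s - 4)
(6) combine [(W1+W2)/(1-(W1+W2)*(W3*W4))], (W5+(W6*W7)) in series; result (s^5 + s^4 - 6*s^3 + 13*s^2 - 15*s + 6)/(4*s^5 + 4*s^4 - 64*s^3 + 60*s^2 + 68*s - 56)
The result of step 6 is T(s) in lowest terms. Its denominator has leading coefficient 4; dividing the denominator through by 4 makes it monic.

Final answer: s^5 + s^4 - 16*s^3 + 15*s^2 + 17*s - 14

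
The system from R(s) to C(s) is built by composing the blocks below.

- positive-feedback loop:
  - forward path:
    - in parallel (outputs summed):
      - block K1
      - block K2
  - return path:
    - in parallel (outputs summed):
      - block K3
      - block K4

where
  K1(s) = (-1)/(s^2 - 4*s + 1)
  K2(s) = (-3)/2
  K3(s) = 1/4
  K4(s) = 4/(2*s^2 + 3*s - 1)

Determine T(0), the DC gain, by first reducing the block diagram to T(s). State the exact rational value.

First reduce the diagram to T(s).

[1] parallel reduction of K1, K2: (-3*s^2 + 12*s - 5)/(2*s^2 - 8*s + 2)
[2] combine K3, K4 in parallel: (2*s^2 + 3*s + 15)/(8*s^2 + 12*s - 4)
[3] collapse the loop ((K1+K2) forward, (K3+K4) return): (-24*s^4 + 60*s^3 + 116*s^2 - 108*s + 20)/(22*s^4 - 55*s^3 - 69*s^2 - 109*s + 67)
Evaluating the step-3 result (the overall T(s)) at s = 0 gives T(0) = 20/67.

Answer: 20/67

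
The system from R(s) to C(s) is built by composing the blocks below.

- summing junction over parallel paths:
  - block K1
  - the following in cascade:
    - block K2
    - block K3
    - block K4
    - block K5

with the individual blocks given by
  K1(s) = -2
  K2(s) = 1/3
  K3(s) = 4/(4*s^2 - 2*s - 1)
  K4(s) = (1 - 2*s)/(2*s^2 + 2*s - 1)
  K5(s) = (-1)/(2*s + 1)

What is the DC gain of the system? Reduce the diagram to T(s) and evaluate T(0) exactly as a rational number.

First reduce the diagram to T(s).

(1) reduce the series chain K2, K3, K4, K5: (8*s - 4)/(48*s^5 + 48*s^4 - 48*s^3 - 30*s^2 + 6*s + 3)
(2) sum the parallel branches K1, (K2*K3*K4*K5): (-96*s^5 - 96*s^4 + 96*s^3 + 60*s^2 - 4*s - 10)/(48*s^5 + 48*s^4 - 48*s^3 - 30*s^2 + 6*s + 3)
DC gain: substitute s = 0 into T(s) from step 2: T(0) = -10/3.

Answer: -10/3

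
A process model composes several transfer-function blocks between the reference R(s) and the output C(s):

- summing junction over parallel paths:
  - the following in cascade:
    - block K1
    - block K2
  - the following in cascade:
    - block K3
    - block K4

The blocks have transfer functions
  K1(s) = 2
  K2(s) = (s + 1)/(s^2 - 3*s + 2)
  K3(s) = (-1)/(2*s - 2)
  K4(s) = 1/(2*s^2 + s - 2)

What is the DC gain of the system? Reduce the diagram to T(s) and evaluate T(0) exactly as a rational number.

(1) reduce the series chain K1, K2: (2*s + 2)/(s^2 - 3*s + 2)
(2) reduce the series chain K3, K4: (-1)/(4*s^3 - 2*s^2 - 6*s + 4)
(3) add (K1*K2), (K3*K4) (parallel): (8*s^3 + 12*s^2 - 5*s - 6)/(4*s^4 - 10*s^3 - 2*s^2 + 16*s - 8)
Step 3 gives the overall T(s). Then T(0) = -6/(-8) = 3/4.

Answer: 3/4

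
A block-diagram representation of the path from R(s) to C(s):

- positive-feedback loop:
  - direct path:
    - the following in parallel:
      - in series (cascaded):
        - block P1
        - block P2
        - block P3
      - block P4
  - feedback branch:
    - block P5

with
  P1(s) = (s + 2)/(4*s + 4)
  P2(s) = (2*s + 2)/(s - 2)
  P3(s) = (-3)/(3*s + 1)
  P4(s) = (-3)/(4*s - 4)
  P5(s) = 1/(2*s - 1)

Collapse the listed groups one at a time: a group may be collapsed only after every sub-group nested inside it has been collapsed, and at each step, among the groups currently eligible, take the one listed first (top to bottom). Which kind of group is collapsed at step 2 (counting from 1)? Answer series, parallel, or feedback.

Answer: parallel

Working:
(1) series reduction of P1, P2, P3
(2) combine (P1*P2*P3), P4 in parallel
(3) collapse the loop (((P1*P2*P3)+P4) forward, P5 return)
Step 2 collapses a parallel group.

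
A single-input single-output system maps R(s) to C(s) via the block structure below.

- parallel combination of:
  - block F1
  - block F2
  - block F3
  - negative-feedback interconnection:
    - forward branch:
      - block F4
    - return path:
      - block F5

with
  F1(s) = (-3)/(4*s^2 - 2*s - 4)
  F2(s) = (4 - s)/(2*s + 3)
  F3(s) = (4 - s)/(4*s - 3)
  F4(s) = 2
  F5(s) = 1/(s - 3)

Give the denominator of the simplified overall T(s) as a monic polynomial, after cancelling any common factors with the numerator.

[1] collapse the loop (F4 forward, F5 return) gives (2*s - 6)/(s - 1)
[2] combine F1, F2, F3, [F4/(1+F4*F5)] in parallel gives (40*s^5 - 44*s^4 - 364*s^3 + 402*s^2 + 249*s - 243)/(32*s^5 - 24*s^4 - 88*s^3 + 74*s^2 + 42*s - 36)
Step 2 gives the fully reduced T(s), with no common factor left to cancel. The denominator's leading coefficient is 32, so divide each of its coefficients by 32 to get the monic form.

Answer: s^5 - 3*s^4/4 - 11*s^3/4 + 37*s^2/16 + 21*s/16 - 9/8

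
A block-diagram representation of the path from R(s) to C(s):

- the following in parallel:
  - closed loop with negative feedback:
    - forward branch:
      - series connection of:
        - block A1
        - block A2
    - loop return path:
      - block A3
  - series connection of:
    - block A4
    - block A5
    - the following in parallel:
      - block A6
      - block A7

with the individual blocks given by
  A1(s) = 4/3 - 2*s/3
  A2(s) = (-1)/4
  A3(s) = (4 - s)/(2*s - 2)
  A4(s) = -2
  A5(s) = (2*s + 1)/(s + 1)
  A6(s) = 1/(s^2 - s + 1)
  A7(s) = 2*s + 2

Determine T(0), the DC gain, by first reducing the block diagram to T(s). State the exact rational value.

Reducing step by step:

Step 1 - multiply A1, A2 (series) = s/6 - 1/3
Step 2 - reduce the feedback loop with forward (A1*A2) and return A3 = (-2*s^2 + 6*s - 4)/(s^2 - 18*s + 20)
Step 3 - parallel reduction of A6, A7 = (2*s^3 + 3)/(s^2 - s + 1)
Step 4 - combine A4, A5, (A6+A7) in series = (-8*s^4 - 4*s^3 - 12*s - 6)/(s^3 + 1)
Step 5 - reduce the parallel group [(A1*A2)/(1+(A1*A2)*A3)], (A4*A5*(A6+A7)) = (-8*s^6 + 138*s^5 - 82*s^4 - 96*s^3 + 208*s^2 - 126*s - 124)/(s^5 - 18*s^4 + 20*s^3 + s^2 - 18*s + 20)
DC gain: substitute s = 0 into T(s) from step 5: T(0) = -124/20 = -31/5.

Answer: -31/5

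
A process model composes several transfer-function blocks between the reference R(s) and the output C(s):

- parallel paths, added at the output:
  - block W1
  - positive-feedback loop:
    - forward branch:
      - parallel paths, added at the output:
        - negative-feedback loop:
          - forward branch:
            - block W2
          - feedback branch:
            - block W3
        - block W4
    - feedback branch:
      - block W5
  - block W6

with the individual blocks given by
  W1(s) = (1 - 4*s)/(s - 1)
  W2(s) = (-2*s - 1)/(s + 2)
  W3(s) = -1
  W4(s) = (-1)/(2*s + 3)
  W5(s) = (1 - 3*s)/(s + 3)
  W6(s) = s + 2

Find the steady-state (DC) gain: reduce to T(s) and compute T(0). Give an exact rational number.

First reduce the diagram to T(s).

1. apply the feedback formula to W2, W3: (-2*s - 1)/(3*s + 3)
2. add [W2/(1+W2*W3)], W4 (parallel): (-4*s^2 - 11*s - 6)/(6*s^2 + 15*s + 9)
3. reduce the feedback loop with forward ([W2/(1+W2*W3)]+W4) and return W5: (4*s^3 + 23*s^2 + 39*s + 18)/(6*s^3 - 4*s^2 - 47*s - 33)
4. parallel reduction of W1, [([W2/(1+W2*W3)]+W4)/(1-([W2/(1+W2*W3)]+W4)*W5)], W6: (6*s^5 - 18*s^4 - 22*s^3 + 128*s^2 + 125*s + 15)/(6*s^4 - 10*s^3 - 43*s^2 + 14*s + 33)
The step-4 result is T(s). Setting s = 0: T(0) = 15/33 = 5/11.

Answer: 5/11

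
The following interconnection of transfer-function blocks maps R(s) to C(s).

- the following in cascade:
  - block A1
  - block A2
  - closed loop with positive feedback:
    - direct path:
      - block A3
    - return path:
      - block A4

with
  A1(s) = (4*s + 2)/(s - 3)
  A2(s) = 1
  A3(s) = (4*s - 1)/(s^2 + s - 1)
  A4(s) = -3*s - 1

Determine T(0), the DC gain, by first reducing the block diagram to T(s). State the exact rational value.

The answer is -1/3.

Reasoning:
(1) apply the feedback formula to A3, A4; result (4*s - 1)/(13*s^2 + 2*s - 2)
(2) multiply A1, A2, [A3/(1-A3*A4)] (series); result (16*s^2 + 4*s - 2)/(13*s^3 - 37*s^2 - 8*s + 6)
That last expression is T(s); at s = 0 only the constant terms survive, so T(0) = -2/6 = -1/3.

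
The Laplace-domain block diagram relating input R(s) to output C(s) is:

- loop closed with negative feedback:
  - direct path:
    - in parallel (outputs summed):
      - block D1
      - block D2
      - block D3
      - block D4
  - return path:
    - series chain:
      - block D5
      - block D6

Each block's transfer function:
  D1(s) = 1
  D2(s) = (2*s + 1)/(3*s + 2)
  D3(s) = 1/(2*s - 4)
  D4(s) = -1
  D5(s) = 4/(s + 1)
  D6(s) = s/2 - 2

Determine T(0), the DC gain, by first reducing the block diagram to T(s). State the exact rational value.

(1) sum the parallel branches D1, D2, D3, D4: (4*s^2 - 3*s - 2)/(6*s^2 - 8*s - 8)
(2) combine D5, D6 in series: (2*s - 8)/(s + 1)
(3) apply the feedback formula to (D1+D2+D3+D4), (D5*D6): (4*s^3 + s^2 - 5*s - 2)/(14*s^3 - 40*s^2 + 4*s + 8)
Evaluating the step-3 result (the overall T(s)) at s = 0 gives T(0) = -2/8 = -1/4.

Hence the answer: -1/4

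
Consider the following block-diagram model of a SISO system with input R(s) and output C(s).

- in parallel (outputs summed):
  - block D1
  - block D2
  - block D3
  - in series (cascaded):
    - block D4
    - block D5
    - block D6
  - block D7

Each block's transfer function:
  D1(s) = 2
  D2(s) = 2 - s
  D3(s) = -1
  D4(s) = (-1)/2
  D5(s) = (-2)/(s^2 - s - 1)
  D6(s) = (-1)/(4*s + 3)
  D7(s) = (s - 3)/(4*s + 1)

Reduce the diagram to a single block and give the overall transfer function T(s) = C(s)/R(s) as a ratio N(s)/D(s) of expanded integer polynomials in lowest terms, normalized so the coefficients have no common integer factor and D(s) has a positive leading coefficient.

Answer: (-16*s^5 + 52*s^4 + 16*s^3 - 72*s^2 - 40*s - 1)/(16*s^4 - 29*s^2 - 19*s - 3)

Working:
[1] multiply D4, D5, D6 (series): (-1)/(4*s^3 - s^2 - 7*s - 3)
[2] sum the parallel branches D1, D2, D3, (D4*D5*D6), D7, which is the overall transfer function T(s) = C(s)/R(s) in lowest terms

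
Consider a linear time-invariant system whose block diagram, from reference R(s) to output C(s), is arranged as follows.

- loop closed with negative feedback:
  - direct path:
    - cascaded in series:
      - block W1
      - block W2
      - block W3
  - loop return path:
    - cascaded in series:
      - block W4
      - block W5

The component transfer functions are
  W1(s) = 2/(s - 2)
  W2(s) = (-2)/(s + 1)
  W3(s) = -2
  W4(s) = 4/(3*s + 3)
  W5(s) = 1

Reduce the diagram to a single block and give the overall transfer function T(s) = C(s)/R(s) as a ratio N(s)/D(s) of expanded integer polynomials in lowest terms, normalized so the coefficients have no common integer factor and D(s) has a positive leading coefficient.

First reduce the diagram to T(s).

Step 1. multiply W1, W2, W3 (series) = 8/(s^2 - s - 2)
Step 2. multiply W4, W5 (series) = 4/(3*s + 3)
Step 3. collapse the loop ((W1*W2*W3) forward, (W4*W5) return), which is the overall transfer function T(s) = C(s)/R(s) in lowest terms

Answer: (24*s + 24)/(3*s^3 - 9*s + 26)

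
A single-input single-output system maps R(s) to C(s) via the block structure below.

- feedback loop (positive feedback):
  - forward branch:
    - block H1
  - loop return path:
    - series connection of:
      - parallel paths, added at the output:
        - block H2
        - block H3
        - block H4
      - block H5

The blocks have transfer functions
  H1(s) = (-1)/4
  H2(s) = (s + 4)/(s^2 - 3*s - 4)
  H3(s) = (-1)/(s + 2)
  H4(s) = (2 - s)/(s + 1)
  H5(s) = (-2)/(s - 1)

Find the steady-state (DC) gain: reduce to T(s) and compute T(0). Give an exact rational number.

The answer is -1/5.

Reasoning:
(1) reduce the parallel group H2, H3, H4; result (-s^3 + 4*s^2 + 13*s - 4)/(s^3 - s^2 - 10*s - 8)
(2) multiply (H2+H3+H4), H5 (series); result (2*s^3 - 8*s^2 - 26*s + 8)/(s^4 - 2*s^3 - 9*s^2 + 2*s + 8)
(3) reduce the feedback loop with forward H1 and return ((H2+H3+H4)*H5); result (-s^4 + 2*s^3 + 9*s^2 - 2*s - 8)/(4*s^4 - 6*s^3 - 44*s^2 - 18*s + 40)
The step-3 result is T(s). Setting s = 0: T(0) = -8/40 = -1/5.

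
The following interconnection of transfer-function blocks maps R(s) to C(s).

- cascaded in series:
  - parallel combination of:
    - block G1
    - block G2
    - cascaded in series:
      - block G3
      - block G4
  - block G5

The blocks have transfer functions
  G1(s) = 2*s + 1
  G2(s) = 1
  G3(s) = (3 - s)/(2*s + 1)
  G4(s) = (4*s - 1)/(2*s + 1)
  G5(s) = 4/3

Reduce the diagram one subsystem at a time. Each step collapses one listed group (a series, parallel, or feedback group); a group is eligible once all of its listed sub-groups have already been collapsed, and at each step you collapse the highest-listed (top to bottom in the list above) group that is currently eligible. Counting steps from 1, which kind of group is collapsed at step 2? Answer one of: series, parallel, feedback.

1. combine G3, G4 in series
2. sum the parallel branches G1, G2, (G3*G4)
3. series reduction of (G1+G2+(G3*G4)), G5
Step 2: parallel.

Answer: parallel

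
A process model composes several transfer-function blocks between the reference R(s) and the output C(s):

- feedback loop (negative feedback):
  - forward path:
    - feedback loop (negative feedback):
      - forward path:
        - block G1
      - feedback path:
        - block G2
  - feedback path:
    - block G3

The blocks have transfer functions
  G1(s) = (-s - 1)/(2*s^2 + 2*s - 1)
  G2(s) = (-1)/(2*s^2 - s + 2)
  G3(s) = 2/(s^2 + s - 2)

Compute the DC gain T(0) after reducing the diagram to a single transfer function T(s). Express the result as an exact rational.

First reduce the diagram to T(s).

Step 1: apply the feedback formula to G1, G2 = (-2*s^3 - s^2 - s - 2)/(4*s^4 + 2*s^3 + 6*s - 1)
Step 2: reduce the feedback loop with forward [G1/(1+G1*G2)] and return G3 = (-2*s^5 - 3*s^4 + 2*s^3 - s^2 + 4)/(4*s^6 + 6*s^5 - 6*s^4 - 2*s^3 + 3*s^2 - 15*s - 2)
DC gain: substitute s = 0 into T(s) from step 2: T(0) = 4/(-2) = -2.

Answer: -2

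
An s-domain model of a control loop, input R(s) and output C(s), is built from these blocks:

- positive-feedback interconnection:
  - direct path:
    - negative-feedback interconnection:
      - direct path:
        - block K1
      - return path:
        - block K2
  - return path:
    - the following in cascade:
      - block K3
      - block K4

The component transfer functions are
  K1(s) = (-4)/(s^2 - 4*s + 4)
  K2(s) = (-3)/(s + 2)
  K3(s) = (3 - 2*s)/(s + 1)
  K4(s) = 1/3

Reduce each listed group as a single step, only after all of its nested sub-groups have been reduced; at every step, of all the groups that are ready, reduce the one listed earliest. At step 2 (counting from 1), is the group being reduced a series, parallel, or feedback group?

Answer: series

Working:
[1] collapse the loop (K1 forward, K2 return)
[2] cascade K3, K4
[3] close the feedback loop around [K1/(1+K1*K2)], (K3*K4)
Step 2: series.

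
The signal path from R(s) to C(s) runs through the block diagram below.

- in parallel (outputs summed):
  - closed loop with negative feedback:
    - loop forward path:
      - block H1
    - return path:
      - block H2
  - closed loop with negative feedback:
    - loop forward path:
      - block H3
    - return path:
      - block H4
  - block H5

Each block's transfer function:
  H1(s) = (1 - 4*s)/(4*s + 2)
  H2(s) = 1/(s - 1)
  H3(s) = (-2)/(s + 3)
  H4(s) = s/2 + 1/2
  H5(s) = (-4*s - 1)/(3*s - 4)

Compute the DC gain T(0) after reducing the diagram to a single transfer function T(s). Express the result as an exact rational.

[1] reduce the feedback loop with forward H1 and return H2 -> (-4*s^2 + 5*s - 1)/(4*s^2 - 6*s - 1)
[2] close the feedback loop around H3, H4 -> -1
[3] add [H1/(1+H1*H2)], [H3/(1+H3*H4)], H5 (parallel) -> (-40*s^3 + 85*s^2 - 34*s + 1)/(12*s^3 - 34*s^2 + 21*s + 4)
The step-3 result is T(s). Setting s = 0: T(0) = 1/4.

Hence the answer: 1/4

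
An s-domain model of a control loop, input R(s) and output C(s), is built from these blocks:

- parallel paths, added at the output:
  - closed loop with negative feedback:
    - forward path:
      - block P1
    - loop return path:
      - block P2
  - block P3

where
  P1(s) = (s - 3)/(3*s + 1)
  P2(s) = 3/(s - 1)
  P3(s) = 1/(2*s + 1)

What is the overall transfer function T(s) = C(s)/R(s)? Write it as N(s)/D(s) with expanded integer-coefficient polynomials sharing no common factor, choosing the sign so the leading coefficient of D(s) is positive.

(1) close the feedback loop around P1, P2, giving (s^2 - 4*s + 3)/(3*s^2 + s - 10)
(2) add [P1/(1+P1*P2)], P3 (parallel), which is the overall transfer function T(s) = C(s)/R(s) in lowest terms

Answer: (2*s^3 - 4*s^2 + 3*s - 7)/(6*s^3 + 5*s^2 - 19*s - 10)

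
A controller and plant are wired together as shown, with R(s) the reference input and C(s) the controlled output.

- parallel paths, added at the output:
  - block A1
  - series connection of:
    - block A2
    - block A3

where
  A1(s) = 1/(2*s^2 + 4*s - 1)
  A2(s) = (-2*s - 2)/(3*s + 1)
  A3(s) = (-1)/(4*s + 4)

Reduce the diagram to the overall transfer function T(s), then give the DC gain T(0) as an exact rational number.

First reduce the diagram to T(s).

Step 1. multiply A2, A3 (series) gives 1/(6*s + 2)
Step 2. parallel reduction of A1, (A2*A3) gives (2*s^2 + 10*s + 1)/(12*s^3 + 28*s^2 + 2*s - 2)
The step-2 result is T(s). Setting s = 0: T(0) = 1/(-2) = -1/2.

Answer: -1/2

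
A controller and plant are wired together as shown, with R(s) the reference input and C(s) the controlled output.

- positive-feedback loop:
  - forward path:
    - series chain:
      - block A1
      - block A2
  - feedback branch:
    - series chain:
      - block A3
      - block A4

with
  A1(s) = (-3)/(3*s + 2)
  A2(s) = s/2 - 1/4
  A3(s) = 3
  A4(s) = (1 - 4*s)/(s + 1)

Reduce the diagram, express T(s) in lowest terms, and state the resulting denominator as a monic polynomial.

1. cascade A1, A2, giving (3 - 6*s)/(12*s + 8)
2. combine A3, A4 in series, giving (3 - 12*s)/(s + 1)
3. reduce the feedback loop with forward (A1*A2) and return (A3*A4), giving (6*s^2 + 3*s - 3)/(60*s^2 - 74*s + 1)
The result of step 3 is T(s) in lowest terms. Its denominator has leading coefficient 60; dividing the denominator through by 60 makes it monic.

Therefore the answer is s^2 - 37*s/30 + 1/60.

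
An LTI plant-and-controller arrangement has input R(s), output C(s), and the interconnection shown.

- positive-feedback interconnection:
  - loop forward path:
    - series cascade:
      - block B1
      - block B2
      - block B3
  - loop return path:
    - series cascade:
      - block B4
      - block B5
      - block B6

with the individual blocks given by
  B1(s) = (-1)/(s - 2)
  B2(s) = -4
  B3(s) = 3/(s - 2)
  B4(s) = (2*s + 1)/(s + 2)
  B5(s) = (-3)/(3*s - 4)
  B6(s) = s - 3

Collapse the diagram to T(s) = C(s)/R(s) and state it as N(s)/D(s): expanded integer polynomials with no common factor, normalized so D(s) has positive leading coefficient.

Step 1 - cascade B1, B2, B3 = 12/(s^2 - 4*s + 4)
Step 2 - combine B4, B5, B6 in series = (-6*s^2 + 15*s + 9)/(3*s^2 + 2*s - 8)
Step 3 - collapse the loop ((B1*B2*B3) forward, (B4*B5*B6) return); the result is T(s) itself (integer coefficients, no common factor, positive leading denominator coefficient)

Hence the answer: (36*s^2 + 24*s - 96)/(3*s^4 - 10*s^3 + 68*s^2 - 140*s - 140)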